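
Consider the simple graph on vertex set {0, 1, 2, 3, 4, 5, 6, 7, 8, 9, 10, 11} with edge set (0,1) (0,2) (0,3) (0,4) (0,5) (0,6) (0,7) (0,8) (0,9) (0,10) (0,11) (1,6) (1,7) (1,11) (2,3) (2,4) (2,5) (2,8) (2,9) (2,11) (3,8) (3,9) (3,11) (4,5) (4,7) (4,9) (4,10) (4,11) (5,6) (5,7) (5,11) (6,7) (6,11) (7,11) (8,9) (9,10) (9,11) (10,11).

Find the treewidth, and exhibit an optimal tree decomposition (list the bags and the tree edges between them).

Treewidth 4.
One optimal decomposition is:
Bags: B1 = {0, 2, 4, 5, 11}  B2 = {0, 2, 4, 9, 11}  B3 = {0, 4, 5, 7, 11}  B4 = {0, 5, 6, 7, 11}  B5 = {0, 2, 3, 9, 11}  B6 = {0, 2, 3, 8, 9}  B7 = {0, 4, 9, 10, 11}  B8 = {0, 1, 6, 7, 11}
Tree: B1–B2, B1–B3, B3–B4, B2–B5, B5–B6, B2–B7, B4–B8

Every bag has size at most 5, so the width is 5 − 1 = 4 and tw(G) ≤ 4. Conversely, {0, 2, 3, 8, 9} is a clique of size 5, and the vertices of any clique must share a bag in every tree decomposition; so some bag has ≥ 5 vertices and tw(G) ≥ 4. Hence tw(G) = 4 exactly.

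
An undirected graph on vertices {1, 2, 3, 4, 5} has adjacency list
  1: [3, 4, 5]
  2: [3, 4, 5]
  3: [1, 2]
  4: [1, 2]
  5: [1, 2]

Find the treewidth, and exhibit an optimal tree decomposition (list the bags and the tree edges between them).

Each bag holds 3 vertices, so the decomposition has width 2, which upper-bounds the treewidth. For the lower bound, G contains the cycle 1–3–2–4–1, so G is not a forest; only forests have treewidth ≤ 1, hence tw(G) ≥ 2. Therefore the treewidth is 2.

Treewidth 2.
One such decomposition:
Bags: B1 = {1, 2, 3}  B2 = {1, 2, 4}  B3 = {1, 2, 5}
Tree: B1–B2, B2–B3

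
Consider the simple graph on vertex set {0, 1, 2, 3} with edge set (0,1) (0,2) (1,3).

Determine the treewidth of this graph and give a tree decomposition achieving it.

Treewidth 1.
One such decomposition:
Bags: B1 = {0, 2}  B2 = {0, 1}  B3 = {1, 3}
Tree: B1–B2, B2–B3

The largest bag has 2 vertices, giving width 1; this decomposition certifies tw(G) ≤ 1. Since G has at least one edge (e.g. 0–2), it is not an edgeless graph, so tw(G) ≥ 1. Therefore the treewidth is 1.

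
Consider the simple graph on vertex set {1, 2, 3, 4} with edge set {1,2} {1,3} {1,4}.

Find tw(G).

1

A width-1 tree decomposition is:
Bags: B1 = {1, 3}  B2 = {1, 2}  B3 = {1, 4}
Tree: B1–B2, B1–B3
Each bag holds 2 vertices, so the decomposition has width 1, which upper-bounds the treewidth. G has an edge, so its treewidth is at least 1. Combining the bounds, tw(G) = 1.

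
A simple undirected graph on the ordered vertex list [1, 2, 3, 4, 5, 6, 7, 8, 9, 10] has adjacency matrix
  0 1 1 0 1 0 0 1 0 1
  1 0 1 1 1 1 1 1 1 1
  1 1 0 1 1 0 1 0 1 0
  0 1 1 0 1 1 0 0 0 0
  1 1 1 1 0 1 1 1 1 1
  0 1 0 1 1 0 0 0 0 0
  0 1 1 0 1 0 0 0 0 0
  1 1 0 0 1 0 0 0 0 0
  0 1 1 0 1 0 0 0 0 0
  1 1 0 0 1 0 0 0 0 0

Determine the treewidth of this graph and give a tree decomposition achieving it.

Each bag holds 4 vertices, so the decomposition has width 3, which upper-bounds the treewidth. Conversely, {1, 2, 5, 8} is a clique of size 4, and the vertices of any clique must share a bag in every tree decomposition; so some bag has ≥ 4 vertices and tw(G) ≥ 3. The upper and lower bounds meet at 3, so that is the treewidth.

Treewidth 3.
One such decomposition:
Bags: B1 = {2, 3, 4, 5}  B2 = {1, 2, 3, 5}  B3 = {1, 2, 5, 10}  B4 = {1, 2, 5, 8}  B5 = {2, 4, 5, 6}  B6 = {2, 3, 5, 9}  B7 = {2, 3, 5, 7}
Tree: B1–B2, B2–B3, B3–B4, B1–B5, B2–B6, B2–B7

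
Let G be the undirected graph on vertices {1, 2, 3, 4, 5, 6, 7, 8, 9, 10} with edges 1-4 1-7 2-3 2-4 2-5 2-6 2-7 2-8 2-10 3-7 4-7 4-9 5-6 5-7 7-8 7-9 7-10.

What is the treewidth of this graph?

A width-2 tree decomposition is:
Bags: B1 = {2, 5, 7}  B2 = {2, 7, 10}  B3 = {2, 5, 6}  B4 = {2, 4, 7}  B5 = {1, 4, 7}  B6 = {2, 7, 8}  B7 = {2, 3, 7}  B8 = {4, 7, 9}
Tree: B1–B2, B1–B3, B1–B4, B4–B5, B1–B6, B2–B7, B4–B8
Every bag has size at most 3, so the width is 3 − 1 = 2 and tw(G) ≤ 2. On the other hand G contains the 3-clique {2, 5, 6}. A clique must lie in a single bag of any decomposition, so no decomposition can have width below 2. Therefore the treewidth is 2.

2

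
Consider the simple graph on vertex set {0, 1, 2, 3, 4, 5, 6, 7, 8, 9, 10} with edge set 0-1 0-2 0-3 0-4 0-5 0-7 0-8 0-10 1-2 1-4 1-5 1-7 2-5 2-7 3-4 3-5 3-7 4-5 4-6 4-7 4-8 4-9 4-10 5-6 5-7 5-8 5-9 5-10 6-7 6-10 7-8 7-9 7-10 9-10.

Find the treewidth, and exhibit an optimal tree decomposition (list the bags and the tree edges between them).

Treewidth 4.
One such decomposition:
Bags: B1 = {0, 1, 4, 5, 7}  B2 = {0, 4, 5, 7, 10}  B3 = {0, 3, 4, 5, 7}  B4 = {4, 5, 6, 7, 10}  B5 = {0, 4, 5, 7, 8}  B6 = {4, 5, 7, 9, 10}  B7 = {0, 1, 2, 5, 7}
Tree: B1–B2, B2–B3, B2–B4, B3–B5, B4–B6, B1–B7

The largest bag has 5 vertices, giving width 4; this decomposition certifies tw(G) ≤ 4. Conversely, {0, 1, 2, 5, 7} is a clique of size 5, and the vertices of any clique must share a bag in every tree decomposition; so some bag has ≥ 5 vertices and tw(G) ≥ 4. Therefore the treewidth is 4.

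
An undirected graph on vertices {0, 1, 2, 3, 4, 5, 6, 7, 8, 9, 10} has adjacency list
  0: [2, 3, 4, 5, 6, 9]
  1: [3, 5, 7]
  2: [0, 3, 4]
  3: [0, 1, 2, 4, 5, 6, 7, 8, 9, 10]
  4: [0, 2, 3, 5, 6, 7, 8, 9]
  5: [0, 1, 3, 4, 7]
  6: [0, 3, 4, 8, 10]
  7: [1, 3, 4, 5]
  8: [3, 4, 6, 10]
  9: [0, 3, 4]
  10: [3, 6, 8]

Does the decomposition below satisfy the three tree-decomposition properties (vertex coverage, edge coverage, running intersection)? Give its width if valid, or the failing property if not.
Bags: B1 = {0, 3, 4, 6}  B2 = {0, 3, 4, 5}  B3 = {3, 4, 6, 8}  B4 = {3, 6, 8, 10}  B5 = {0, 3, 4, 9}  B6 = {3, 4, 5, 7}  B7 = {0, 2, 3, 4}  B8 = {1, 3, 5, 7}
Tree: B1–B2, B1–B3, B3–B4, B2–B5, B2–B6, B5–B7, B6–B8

Vertex coverage: the bags together contain {0, 1, 2, 3, 4, 5, 6, 7, 8, 9, 10}, the full vertex set. Edge coverage: each edge of G has both endpoints in at least one bag. Running intersection: for every vertex, the bags containing it form a connected subtree. All three properties hold, so this is a valid tree decomposition of width max|bag| − 1 = 3, and hence tw(G) ≤ 3.

Yes; width 3.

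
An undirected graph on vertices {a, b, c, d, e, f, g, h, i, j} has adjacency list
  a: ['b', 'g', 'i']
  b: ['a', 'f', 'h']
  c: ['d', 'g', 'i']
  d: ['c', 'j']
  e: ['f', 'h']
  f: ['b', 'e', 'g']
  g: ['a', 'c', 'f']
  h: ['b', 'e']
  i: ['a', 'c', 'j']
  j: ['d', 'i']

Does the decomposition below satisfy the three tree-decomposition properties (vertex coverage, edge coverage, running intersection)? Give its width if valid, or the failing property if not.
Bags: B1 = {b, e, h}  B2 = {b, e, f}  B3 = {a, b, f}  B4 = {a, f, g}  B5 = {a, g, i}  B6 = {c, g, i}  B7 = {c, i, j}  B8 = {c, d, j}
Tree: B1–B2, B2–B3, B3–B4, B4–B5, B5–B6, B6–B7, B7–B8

Every vertex of G appears in some bag (union = {a, b, c, d, e, f, g, h, i, j}); every edge is covered by a bag; and for each vertex v the set of bags containing v is connected in the bag tree. The decomposition is therefore valid. The largest bag has 3 vertices, so the width is 2.

Yes; width 2.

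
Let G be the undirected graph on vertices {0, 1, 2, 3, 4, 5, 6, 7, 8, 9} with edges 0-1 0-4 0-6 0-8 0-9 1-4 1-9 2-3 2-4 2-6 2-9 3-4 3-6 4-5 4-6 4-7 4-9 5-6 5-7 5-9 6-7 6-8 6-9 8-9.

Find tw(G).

3

A width-3 tree decomposition is:
Bags: B1 = {2, 4, 6, 9}  B2 = {0, 4, 6, 9}  B3 = {0, 1, 4, 9}  B4 = {0, 6, 8, 9}  B5 = {2, 3, 4, 6}  B6 = {4, 5, 6, 9}  B7 = {4, 5, 6, 7}
Tree: B1–B2, B2–B3, B2–B4, B1–B5, B2–B6, B6–B7
Each bag holds 4 vertices, so the decomposition has width 3, which upper-bounds the treewidth. Conversely, {0, 6, 8, 9} is a clique of size 4, and the vertices of any clique must share a bag in every tree decomposition; so some bag has ≥ 4 vertices and tw(G) ≥ 3. Therefore the treewidth is 3.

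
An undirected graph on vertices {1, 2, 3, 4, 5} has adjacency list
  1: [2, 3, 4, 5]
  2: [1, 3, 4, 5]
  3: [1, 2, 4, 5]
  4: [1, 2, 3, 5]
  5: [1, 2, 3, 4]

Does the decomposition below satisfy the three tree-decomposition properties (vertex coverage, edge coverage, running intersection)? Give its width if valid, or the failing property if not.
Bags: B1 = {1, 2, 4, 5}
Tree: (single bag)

A tree decomposition must satisfy three properties: every vertex lies in some bag; for every edge, both endpoints lie together in some bag; and for every vertex, the bags containing it form a connected subtree. Here vertex 3 appears in no bag, so the decomposition is invalid.

No — vertex 3 appears in no bag.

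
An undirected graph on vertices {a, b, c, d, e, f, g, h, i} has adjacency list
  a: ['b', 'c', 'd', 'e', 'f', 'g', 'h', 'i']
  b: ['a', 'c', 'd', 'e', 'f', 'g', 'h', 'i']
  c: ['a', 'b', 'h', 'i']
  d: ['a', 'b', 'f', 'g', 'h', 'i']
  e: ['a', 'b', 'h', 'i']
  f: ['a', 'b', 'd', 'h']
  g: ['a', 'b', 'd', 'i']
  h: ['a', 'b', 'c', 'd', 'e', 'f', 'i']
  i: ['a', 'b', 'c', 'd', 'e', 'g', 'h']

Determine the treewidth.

A width-4 tree decomposition is:
Bags: B1 = {a, b, d, f, h}  B2 = {a, b, d, h, i}  B3 = {a, b, d, g, i}  B4 = {a, b, c, h, i}  B5 = {a, b, e, h, i}
Tree: B1–B2, B2–B3, B2–B4, B4–B5
Every bag has size at most 5, so the width is 5 − 1 = 4 and tw(G) ≤ 4. Conversely, {a, b, d, g, i} is a clique of size 5, and the vertices of any clique must share a bag in every tree decomposition; so some bag has ≥ 5 vertices and tw(G) ≥ 4. Combining the bounds, tw(G) = 4.

4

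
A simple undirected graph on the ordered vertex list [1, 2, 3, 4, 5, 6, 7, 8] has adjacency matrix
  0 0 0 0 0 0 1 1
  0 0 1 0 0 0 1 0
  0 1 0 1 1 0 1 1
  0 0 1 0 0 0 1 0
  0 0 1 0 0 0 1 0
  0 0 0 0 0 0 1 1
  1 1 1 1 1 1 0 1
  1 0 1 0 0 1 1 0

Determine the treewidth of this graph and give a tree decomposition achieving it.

Treewidth 2.
Bags: B1 = {3, 5, 7}  B2 = {3, 4, 7}  B3 = {3, 7, 8}  B4 = {6, 7, 8}  B5 = {1, 7, 8}  B6 = {2, 3, 7}
Tree: B1–B2, B1–B3, B3–B4, B3–B5, B1–B6

Each bag holds 3 vertices, so the decomposition has width 2, which upper-bounds the treewidth. On the other hand G contains the 3-clique {1, 7, 8}. A clique must lie in a single bag of any decomposition, so no decomposition can have width below 2. Therefore the treewidth is 2.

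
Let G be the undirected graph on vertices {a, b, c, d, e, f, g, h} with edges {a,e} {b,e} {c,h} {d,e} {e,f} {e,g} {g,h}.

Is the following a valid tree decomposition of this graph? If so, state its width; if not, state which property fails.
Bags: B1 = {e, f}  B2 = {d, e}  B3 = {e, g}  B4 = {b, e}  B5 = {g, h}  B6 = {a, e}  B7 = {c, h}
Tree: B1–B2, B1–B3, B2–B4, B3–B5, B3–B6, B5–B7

Vertex coverage: the bags together contain {a, b, c, d, e, f, g, h}, the full vertex set. Edge coverage: each edge of G has both endpoints in at least one bag. Running intersection: for every vertex, the bags containing it form a connected subtree. All three properties hold, so this is a valid tree decomposition of width max|bag| − 1 = 1, and hence tw(G) ≤ 1.

Yes; width 1.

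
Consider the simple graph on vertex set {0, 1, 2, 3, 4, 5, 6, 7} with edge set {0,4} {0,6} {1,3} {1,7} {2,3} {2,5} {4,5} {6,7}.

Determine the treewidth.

2

A width-2 tree decomposition is:
Bags: B1 = {1, 6, 7}  B2 = {1, 3, 6}  B3 = {2, 3, 6}  B4 = {2, 5, 6}  B5 = {4, 5, 6}  B6 = {0, 4, 6}
Tree: B1–B2, B2–B3, B3–B4, B4–B5, B5–B6
Each bag holds 3 vertices, so the decomposition has width 2, which upper-bounds the treewidth. For the lower bound, G contains the cycle 6–7–1–3–2–5–4–0–6, so G is not a forest; only forests have treewidth ≤ 1, hence tw(G) ≥ 2. The upper and lower bounds meet at 2, so that is the treewidth.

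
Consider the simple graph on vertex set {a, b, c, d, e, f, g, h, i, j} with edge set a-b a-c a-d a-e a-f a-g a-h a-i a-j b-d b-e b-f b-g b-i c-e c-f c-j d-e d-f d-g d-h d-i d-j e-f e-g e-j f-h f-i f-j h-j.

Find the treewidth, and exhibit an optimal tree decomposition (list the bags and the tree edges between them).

Treewidth 4.
One such decomposition:
Bags: B1 = {a, b, d, e, g}  B2 = {a, b, d, e, f}  B3 = {a, d, e, f, j}  B4 = {a, d, f, h, j}  B5 = {a, c, e, f, j}  B6 = {a, b, d, f, i}
Tree: B1–B2, B2–B3, B3–B4, B3–B5, B2–B6

Each bag holds 5 vertices, so the decomposition has width 4, which upper-bounds the treewidth. Conversely, {a, b, d, e, g} is a clique of size 5, and the vertices of any clique must share a bag in every tree decomposition; so some bag has ≥ 5 vertices and tw(G) ≥ 4. Combining the bounds, tw(G) = 4.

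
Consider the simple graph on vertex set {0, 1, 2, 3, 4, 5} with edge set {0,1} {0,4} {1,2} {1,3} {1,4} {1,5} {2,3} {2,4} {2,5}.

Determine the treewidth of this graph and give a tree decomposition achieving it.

Treewidth 2.
One optimal decomposition is:
Bags: B1 = {1, 2, 4}  B2 = {1, 2, 3}  B3 = {0, 1, 4}  B4 = {1, 2, 5}
Tree: B1–B2, B1–B3, B2–B4

Each bag holds 3 vertices, so the decomposition has width 2, which upper-bounds the treewidth. On the other hand G contains the 3-clique {0, 1, 4}. A clique must lie in a single bag of any decomposition, so no decomposition can have width below 2. Hence tw(G) = 2 exactly.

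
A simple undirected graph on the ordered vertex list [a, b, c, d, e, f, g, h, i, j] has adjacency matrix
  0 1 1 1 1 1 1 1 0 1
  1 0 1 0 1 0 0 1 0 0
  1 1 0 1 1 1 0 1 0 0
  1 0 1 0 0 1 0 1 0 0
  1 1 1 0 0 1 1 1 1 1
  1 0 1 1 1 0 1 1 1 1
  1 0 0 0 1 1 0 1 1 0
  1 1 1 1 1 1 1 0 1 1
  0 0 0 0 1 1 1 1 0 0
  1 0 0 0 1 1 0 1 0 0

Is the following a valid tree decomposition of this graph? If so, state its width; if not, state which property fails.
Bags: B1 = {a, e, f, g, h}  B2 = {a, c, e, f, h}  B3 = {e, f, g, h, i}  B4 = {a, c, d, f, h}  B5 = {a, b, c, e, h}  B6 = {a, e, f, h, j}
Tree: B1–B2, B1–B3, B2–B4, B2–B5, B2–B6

Every vertex of G appears in some bag (union = {a, b, c, d, e, f, g, h, i, j}); every edge is covered by a bag; and for each vertex v the set of bags containing v is connected in the bag tree. The decomposition is therefore valid. The largest bag has 5 vertices, so the width is 4.

Yes; width 4.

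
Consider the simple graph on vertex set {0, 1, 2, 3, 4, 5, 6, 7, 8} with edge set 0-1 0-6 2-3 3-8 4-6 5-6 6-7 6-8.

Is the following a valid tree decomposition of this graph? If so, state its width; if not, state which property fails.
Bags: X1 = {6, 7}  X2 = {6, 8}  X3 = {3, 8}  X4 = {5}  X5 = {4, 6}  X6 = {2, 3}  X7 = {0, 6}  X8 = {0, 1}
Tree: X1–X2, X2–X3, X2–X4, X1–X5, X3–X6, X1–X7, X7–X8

No — edge (6,5) lies in no bag.

A tree decomposition must satisfy three properties: every vertex lies in some bag; for every edge, both endpoints lie together in some bag; and for every vertex, the bags containing it form a connected subtree. Here edge (6,5) lies in no bag, so the decomposition is invalid.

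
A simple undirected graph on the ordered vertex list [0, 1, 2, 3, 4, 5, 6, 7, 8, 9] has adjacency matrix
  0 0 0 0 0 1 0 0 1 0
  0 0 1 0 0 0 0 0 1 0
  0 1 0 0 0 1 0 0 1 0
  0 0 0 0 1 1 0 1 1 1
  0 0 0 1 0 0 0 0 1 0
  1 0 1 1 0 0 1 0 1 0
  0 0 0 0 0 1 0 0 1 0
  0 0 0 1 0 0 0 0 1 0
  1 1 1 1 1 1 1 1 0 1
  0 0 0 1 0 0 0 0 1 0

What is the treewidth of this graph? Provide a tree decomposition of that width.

Treewidth 2.
One optimal decomposition is:
Bags: B1 = {5, 6, 8}  B2 = {3, 5, 8}  B3 = {2, 5, 8}  B4 = {3, 8, 9}  B5 = {3, 7, 8}  B6 = {0, 5, 8}  B7 = {3, 4, 8}  B8 = {1, 2, 8}
Tree: B1–B2, B1–B3, B2–B4, B4–B5, B2–B6, B4–B7, B3–B8

Each bag holds 3 vertices, so the decomposition has width 2, which upper-bounds the treewidth. For the lower bound, the 3 vertices {0, 5, 8} are pairwise adjacent, and any tree decomposition puts a clique entirely inside one bag — forcing width ≥ 2. Therefore the treewidth is 2.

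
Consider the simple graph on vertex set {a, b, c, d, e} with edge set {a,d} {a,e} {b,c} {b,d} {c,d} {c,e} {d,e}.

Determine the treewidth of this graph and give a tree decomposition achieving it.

Treewidth 2.
One optimal decomposition is:
Bags: B1 = {a, d, e}  B2 = {c, d, e}  B3 = {b, c, d}
Tree: B1–B2, B2–B3

The largest bag has 3 vertices, giving width 2; this decomposition certifies tw(G) ≤ 2. Conversely, {c, d, e} is a clique of size 3, and the vertices of any clique must share a bag in every tree decomposition; so some bag has ≥ 3 vertices and tw(G) ≥ 2. Hence tw(G) = 2 exactly.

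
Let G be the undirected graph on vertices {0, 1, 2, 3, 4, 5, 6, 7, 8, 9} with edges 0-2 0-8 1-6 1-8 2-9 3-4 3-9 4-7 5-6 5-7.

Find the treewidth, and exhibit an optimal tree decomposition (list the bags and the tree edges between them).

Each bag holds 3 vertices, so the decomposition has width 2, which upper-bounds the treewidth. For the lower bound, G contains the cycle 7–5–6–1–8–0–2–9–3–4–7, so G is not a forest; only forests have treewidth ≤ 1, hence tw(G) ≥ 2. Combining the bounds, tw(G) = 2.

Treewidth 2.
One such decomposition:
Bags: B1 = {5, 6, 7}  B2 = {1, 6, 7}  B3 = {1, 7, 8}  B4 = {0, 7, 8}  B5 = {0, 2, 7}  B6 = {2, 7, 9}  B7 = {3, 7, 9}  B8 = {3, 4, 7}
Tree: B1–B2, B2–B3, B3–B4, B4–B5, B5–B6, B6–B7, B7–B8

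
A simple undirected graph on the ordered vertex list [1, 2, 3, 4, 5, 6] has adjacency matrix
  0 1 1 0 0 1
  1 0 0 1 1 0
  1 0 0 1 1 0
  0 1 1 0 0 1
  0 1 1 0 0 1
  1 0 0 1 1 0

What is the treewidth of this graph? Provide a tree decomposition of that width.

Treewidth 3.
Bags: B1 = {2, 3, 4, 6}  B2 = {1, 2, 3, 6}  B3 = {2, 3, 5, 6}
Tree: B1–B2, B2–B3

Every bag has size at most 4, so the width is 4 − 1 = 3 and tw(G) ≤ 3. For the lower bound: the 4 vertex sets {4,6}, {1,3}, {2}, {5} are disjoint, each induces a connected subgraph, and every pair is joined by at least one edge of G. Contracting each set to a single vertex therefore yields K_{4} as a minor, and since treewidth is minor-monotone, tw(G) ≥ tw(K_{4}) = 3. Hence tw(G) = 3 exactly.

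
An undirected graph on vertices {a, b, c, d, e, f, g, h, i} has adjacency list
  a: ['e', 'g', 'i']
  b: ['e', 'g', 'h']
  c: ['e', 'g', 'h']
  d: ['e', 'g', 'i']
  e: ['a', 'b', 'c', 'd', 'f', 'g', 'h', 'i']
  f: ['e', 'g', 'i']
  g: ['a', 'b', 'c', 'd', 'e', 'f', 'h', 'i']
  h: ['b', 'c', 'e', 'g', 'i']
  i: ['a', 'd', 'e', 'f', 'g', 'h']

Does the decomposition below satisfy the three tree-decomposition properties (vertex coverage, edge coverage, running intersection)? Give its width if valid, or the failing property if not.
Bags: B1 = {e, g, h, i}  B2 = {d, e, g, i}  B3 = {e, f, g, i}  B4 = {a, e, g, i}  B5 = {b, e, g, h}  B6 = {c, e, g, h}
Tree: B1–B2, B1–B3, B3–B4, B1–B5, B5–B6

Yes; width 3.

Vertex coverage: the bags together contain {a, b, c, d, e, f, g, h, i}, the full vertex set. Edge coverage: each edge of G has both endpoints in at least one bag. Running intersection: for every vertex, the bags containing it form a connected subtree. All three properties hold, so this is a valid tree decomposition of width max|bag| − 1 = 3, and hence tw(G) ≤ 3.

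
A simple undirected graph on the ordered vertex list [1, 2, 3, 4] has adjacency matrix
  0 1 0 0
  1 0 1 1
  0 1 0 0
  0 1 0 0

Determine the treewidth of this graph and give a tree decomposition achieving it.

Each bag holds 2 vertices, so the decomposition has width 1, which upper-bounds the treewidth. Since G has at least one edge (e.g. 2–1), it is not an edgeless graph, so tw(G) ≥ 1. Hence tw(G) = 1 exactly.

Treewidth 1.
One such decomposition:
Bags: B1 = {1, 2}  B2 = {2, 3}  B3 = {2, 4}
Tree: B1–B2, B1–B3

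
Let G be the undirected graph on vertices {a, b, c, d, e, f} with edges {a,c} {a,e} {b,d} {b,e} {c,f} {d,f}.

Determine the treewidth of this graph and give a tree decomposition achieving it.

Every bag has size at most 3, so the width is 3 − 1 = 2 and tw(G) ≤ 2. Since b–e–a–c–f–d–b is a cycle in G, G is not acyclic. Forests are exactly the graphs of treewidth ≤ 1, so tw(G) ≥ 2. Combining the bounds, tw(G) = 2.

Treewidth 2.
One such decomposition:
Bags: B1 = {a, b, e}  B2 = {a, b, c}  B3 = {b, c, f}  B4 = {b, d, f}
Tree: B1–B2, B2–B3, B3–B4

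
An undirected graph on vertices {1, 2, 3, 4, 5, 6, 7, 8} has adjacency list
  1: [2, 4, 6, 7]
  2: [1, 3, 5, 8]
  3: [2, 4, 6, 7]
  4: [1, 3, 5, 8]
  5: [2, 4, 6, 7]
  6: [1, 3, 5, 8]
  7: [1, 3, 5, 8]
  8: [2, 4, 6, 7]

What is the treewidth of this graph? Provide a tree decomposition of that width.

The largest bag has 5 vertices, giving width 4; this decomposition certifies tw(G) ≤ 4. For the lower bound: the 5 vertex sets {1,7}, {4,8}, {2,5}, {3}, {6} are disjoint, each induces a connected subgraph, and every pair is joined by at least one edge of G. Contracting each set to a single vertex therefore yields K_{5} as a minor, and since treewidth is minor-monotone, tw(G) ≥ tw(K_{5}) = 4. Hence tw(G) = 4 exactly.

Treewidth 4.
One such decomposition:
Bags: B1 = {1, 3, 5, 7, 8}  B2 = {1, 3, 4, 5, 8}  B3 = {1, 2, 3, 5, 8}  B4 = {1, 3, 5, 6, 8}
Tree: B1–B2, B2–B3, B3–B4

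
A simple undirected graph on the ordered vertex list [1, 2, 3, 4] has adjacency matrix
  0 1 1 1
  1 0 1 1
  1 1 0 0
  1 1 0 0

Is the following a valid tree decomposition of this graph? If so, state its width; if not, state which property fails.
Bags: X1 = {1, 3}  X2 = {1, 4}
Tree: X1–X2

No — vertex 2 appears in no bag.

A tree decomposition must satisfy three properties: every vertex lies in some bag; for every edge, both endpoints lie together in some bag; and for every vertex, the bags containing it form a connected subtree. Here vertex 2 appears in no bag, so the decomposition is invalid.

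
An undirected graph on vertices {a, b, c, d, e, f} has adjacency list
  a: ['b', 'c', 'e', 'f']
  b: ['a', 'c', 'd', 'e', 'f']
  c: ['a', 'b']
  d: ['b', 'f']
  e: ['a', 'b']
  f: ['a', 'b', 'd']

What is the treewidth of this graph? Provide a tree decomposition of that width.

Treewidth 2.
One such decomposition:
Bags: B1 = {a, b, f}  B2 = {b, d, f}  B3 = {a, b, c}  B4 = {a, b, e}
Tree: B1–B2, B1–B3, B1–B4

Each bag holds 3 vertices, so the decomposition has width 2, which upper-bounds the treewidth. Conversely, {b, d, f} is a clique of size 3, and the vertices of any clique must share a bag in every tree decomposition; so some bag has ≥ 3 vertices and tw(G) ≥ 2. The upper and lower bounds meet at 2, so that is the treewidth.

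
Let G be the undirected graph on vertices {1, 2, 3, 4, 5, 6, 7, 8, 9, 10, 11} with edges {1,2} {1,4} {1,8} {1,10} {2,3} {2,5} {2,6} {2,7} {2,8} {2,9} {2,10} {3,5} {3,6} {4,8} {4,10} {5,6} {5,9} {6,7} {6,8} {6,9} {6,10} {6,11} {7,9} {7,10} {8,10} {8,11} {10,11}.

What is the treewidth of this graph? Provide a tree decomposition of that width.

The largest bag has 4 vertices, giving width 3; this decomposition certifies tw(G) ≤ 3. On the other hand G contains the 4-clique {1, 2, 8, 10}. A clique must lie in a single bag of any decomposition, so no decomposition can have width below 3. The upper and lower bounds meet at 3, so that is the treewidth.

Treewidth 3.
Bags: B1 = {2, 6, 7, 10}  B2 = {2, 6, 8, 10}  B3 = {2, 6, 7, 9}  B4 = {1, 2, 8, 10}  B5 = {6, 8, 10, 11}  B6 = {2, 5, 6, 9}  B7 = {1, 4, 8, 10}  B8 = {2, 3, 5, 6}
Tree: B1–B2, B1–B3, B2–B4, B2–B5, B3–B6, B4–B7, B6–B8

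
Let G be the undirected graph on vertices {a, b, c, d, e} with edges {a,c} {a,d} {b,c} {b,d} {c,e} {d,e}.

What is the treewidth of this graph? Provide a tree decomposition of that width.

Treewidth 2.
One optimal decomposition is:
Bags: B1 = {b, c, d}  B2 = {a, c, d}  B3 = {c, d, e}
Tree: B1–B2, B2–B3

Each bag holds 3 vertices, so the decomposition has width 2, which upper-bounds the treewidth. Since d–b–c–a–d is a cycle in G, G is not acyclic. Forests are exactly the graphs of treewidth ≤ 1, so tw(G) ≥ 2. Combining the bounds, tw(G) = 2.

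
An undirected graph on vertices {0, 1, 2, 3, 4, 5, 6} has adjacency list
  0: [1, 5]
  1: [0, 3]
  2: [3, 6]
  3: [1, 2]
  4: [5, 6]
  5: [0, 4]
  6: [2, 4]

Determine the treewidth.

A width-2 tree decomposition is:
Bags: B1 = {1, 2, 3}  B2 = {1, 2, 6}  B3 = {1, 4, 6}  B4 = {1, 4, 5}  B5 = {0, 1, 5}
Tree: B1–B2, B2–B3, B3–B4, B4–B5
Each bag holds 3 vertices, so the decomposition has width 2, which upper-bounds the treewidth. The edges 1–3–2–6–4–5–0–1 form a cycle, so G is not a tree and its treewidth is at least 2. Hence tw(G) = 2 exactly.

2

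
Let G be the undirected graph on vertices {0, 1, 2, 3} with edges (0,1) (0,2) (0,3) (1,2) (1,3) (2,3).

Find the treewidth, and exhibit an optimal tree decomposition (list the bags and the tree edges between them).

With just one bag of size 4, the width is 4 − 1 = 3, so tw(G) ≤ 3. On the other hand G contains the 4-clique {0, 1, 2, 3}. A clique must lie in a single bag of any decomposition, so no decomposition can have width below 3. Therefore the treewidth is 3.

Treewidth 3.
One optimal decomposition is:
Bags: B1 = {0, 1, 2, 3}
Tree: (single bag)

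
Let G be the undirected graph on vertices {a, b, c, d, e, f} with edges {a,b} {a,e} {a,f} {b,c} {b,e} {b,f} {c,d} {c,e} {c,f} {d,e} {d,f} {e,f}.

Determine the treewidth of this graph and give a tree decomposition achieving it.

The largest bag has 4 vertices, giving width 3; this decomposition certifies tw(G) ≤ 3. On the other hand G contains the 4-clique {c, d, e, f}. A clique must lie in a single bag of any decomposition, so no decomposition can have width below 3. The upper and lower bounds meet at 3, so that is the treewidth.

Treewidth 3.
One optimal decomposition is:
Bags: B1 = {b, c, e, f}  B2 = {c, d, e, f}  B3 = {a, b, e, f}
Tree: B1–B2, B1–B3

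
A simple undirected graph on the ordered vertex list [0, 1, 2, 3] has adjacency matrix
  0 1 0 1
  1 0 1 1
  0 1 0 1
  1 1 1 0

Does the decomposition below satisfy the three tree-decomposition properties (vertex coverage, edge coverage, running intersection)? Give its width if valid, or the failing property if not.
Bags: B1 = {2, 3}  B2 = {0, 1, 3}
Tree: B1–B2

A tree decomposition must satisfy three properties: every vertex lies in some bag; for every edge, both endpoints lie together in some bag; and for every vertex, the bags containing it form a connected subtree. Here edge (1,2) lies in no bag, so the decomposition is invalid.

No — edge (1,2) lies in no bag.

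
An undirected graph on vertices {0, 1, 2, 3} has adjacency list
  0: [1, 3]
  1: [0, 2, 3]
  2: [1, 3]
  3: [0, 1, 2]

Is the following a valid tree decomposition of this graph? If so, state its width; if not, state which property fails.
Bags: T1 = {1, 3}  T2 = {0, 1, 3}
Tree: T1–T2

No — vertex 2 appears in no bag.

A tree decomposition must satisfy three properties: every vertex lies in some bag; for every edge, both endpoints lie together in some bag; and for every vertex, the bags containing it form a connected subtree. Here vertex 2 appears in no bag, so the decomposition is invalid.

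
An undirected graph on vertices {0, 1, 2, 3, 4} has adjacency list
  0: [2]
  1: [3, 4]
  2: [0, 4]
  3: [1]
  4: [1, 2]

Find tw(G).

A width-1 tree decomposition is:
Bags: B1 = {0, 2}  B2 = {2, 4}  B3 = {1, 4}  B4 = {1, 3}
Tree: B1–B2, B2–B3, B3–B4
The largest bag has 2 vertices, giving width 1; this decomposition certifies tw(G) ≤ 1. Any graph with an edge has treewidth ≥ 1, and G has the edge 0–2. Combining the bounds, tw(G) = 1.

1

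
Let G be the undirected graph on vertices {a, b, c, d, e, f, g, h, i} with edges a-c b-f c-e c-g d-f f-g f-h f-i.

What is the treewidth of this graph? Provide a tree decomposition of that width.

Treewidth 1.
Bags: B1 = {f, h}  B2 = {f, g}  B3 = {f, i}  B4 = {c, g}  B5 = {b, f}  B6 = {c, e}  B7 = {a, c}  B8 = {d, f}
Tree: B1–B2, B2–B3, B2–B4, B2–B5, B4–B6, B4–B7, B5–B8

The largest bag has 2 vertices, giving width 1; this decomposition certifies tw(G) ≤ 1. Any graph with an edge has treewidth ≥ 1, and G has the edge f–h. The upper and lower bounds meet at 1, so that is the treewidth.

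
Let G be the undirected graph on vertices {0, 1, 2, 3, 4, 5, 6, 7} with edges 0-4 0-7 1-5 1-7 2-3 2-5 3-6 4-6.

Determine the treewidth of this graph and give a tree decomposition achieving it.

Each bag holds 3 vertices, so the decomposition has width 2, which upper-bounds the treewidth. The edges 1–7–0–4–6–3–2–5–1 form a cycle, so G is not a tree and its treewidth is at least 2. Therefore the treewidth is 2.

Treewidth 2.
Bags: B1 = {0, 1, 7}  B2 = {0, 1, 4}  B3 = {1, 4, 6}  B4 = {1, 3, 6}  B5 = {1, 2, 3}  B6 = {1, 2, 5}
Tree: B1–B2, B2–B3, B3–B4, B4–B5, B5–B6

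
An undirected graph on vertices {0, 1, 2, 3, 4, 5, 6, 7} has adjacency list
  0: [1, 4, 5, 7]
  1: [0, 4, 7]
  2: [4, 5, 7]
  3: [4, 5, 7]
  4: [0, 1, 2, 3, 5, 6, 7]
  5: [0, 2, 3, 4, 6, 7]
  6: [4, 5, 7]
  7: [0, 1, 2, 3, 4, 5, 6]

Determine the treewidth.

3

A width-3 tree decomposition is:
Bags: B1 = {2, 4, 5, 7}  B2 = {4, 5, 6, 7}  B3 = {0, 4, 5, 7}  B4 = {0, 1, 4, 7}  B5 = {3, 4, 5, 7}
Tree: B1–B2, B2–B3, B3–B4, B1–B5
Every bag has size at most 4, so the width is 4 − 1 = 3 and tw(G) ≤ 3. On the other hand G contains the 4-clique {0, 1, 4, 7}. A clique must lie in a single bag of any decomposition, so no decomposition can have width below 3. The upper and lower bounds meet at 3, so that is the treewidth.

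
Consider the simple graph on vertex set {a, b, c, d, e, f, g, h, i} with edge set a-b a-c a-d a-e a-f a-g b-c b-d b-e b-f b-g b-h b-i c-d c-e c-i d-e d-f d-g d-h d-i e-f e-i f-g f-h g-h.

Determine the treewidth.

A width-4 tree decomposition is:
Bags: B1 = {a, b, d, f, g}  B2 = {a, b, d, e, f}  B3 = {a, b, c, d, e}  B4 = {b, c, d, e, i}  B5 = {b, d, f, g, h}
Tree: B1–B2, B2–B3, B3–B4, B1–B5
The largest bag has 5 vertices, giving width 4; this decomposition certifies tw(G) ≤ 4. Conversely, {a, b, c, d, e} is a clique of size 5, and the vertices of any clique must share a bag in every tree decomposition; so some bag has ≥ 5 vertices and tw(G) ≥ 4. Therefore the treewidth is 4.

4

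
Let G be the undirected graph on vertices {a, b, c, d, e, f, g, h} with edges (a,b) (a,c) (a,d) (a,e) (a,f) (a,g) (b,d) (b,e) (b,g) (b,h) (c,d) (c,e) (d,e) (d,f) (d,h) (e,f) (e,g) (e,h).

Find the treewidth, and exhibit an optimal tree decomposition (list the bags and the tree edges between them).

Treewidth 3.
One optimal decomposition is:
Bags: B1 = {a, b, d, e}  B2 = {b, d, e, h}  B3 = {a, d, e, f}  B4 = {a, b, e, g}  B5 = {a, c, d, e}
Tree: B1–B2, B1–B3, B1–B4, B1–B5

Each bag holds 4 vertices, so the decomposition has width 3, which upper-bounds the treewidth. For the lower bound, the 4 vertices {b, d, e, h} are pairwise adjacent, and any tree decomposition puts a clique entirely inside one bag — forcing width ≥ 3. The upper and lower bounds meet at 3, so that is the treewidth.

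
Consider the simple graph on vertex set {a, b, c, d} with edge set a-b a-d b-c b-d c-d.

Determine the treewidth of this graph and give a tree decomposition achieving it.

Treewidth 2.
One optimal decomposition is:
Bags: B1 = {b, c, d}  B2 = {a, b, d}
Tree: B1–B2

Every bag has size at most 3, so the width is 3 − 1 = 2 and tw(G) ≤ 2. For the lower bound, the 3 vertices {b, c, d} are pairwise adjacent, and any tree decomposition puts a clique entirely inside one bag — forcing width ≥ 2. Hence tw(G) = 2 exactly.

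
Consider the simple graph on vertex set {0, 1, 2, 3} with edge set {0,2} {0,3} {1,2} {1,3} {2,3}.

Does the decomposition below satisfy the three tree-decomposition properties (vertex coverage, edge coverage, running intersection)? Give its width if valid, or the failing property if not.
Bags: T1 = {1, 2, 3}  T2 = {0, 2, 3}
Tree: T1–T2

Checking the three conditions: (i) the bags cover all of {0, 1, 2, 3}; (ii) for each edge, some bag contains both endpoints; (iii) the bags containing any fixed vertex form a subtree. All hold, so the decomposition is valid with width 3 − 1 = 2.

Yes; width 2.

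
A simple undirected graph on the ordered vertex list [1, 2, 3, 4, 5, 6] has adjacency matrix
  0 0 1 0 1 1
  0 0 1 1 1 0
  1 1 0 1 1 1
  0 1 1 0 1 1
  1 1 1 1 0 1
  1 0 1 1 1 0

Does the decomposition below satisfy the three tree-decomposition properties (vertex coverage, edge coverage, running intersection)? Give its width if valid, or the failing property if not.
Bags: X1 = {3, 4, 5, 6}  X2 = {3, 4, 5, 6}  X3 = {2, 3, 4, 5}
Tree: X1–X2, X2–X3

No — vertex 1 appears in no bag.

A tree decomposition must satisfy three properties: every vertex lies in some bag; for every edge, both endpoints lie together in some bag; and for every vertex, the bags containing it form a connected subtree. Here vertex 1 appears in no bag, so the decomposition is invalid.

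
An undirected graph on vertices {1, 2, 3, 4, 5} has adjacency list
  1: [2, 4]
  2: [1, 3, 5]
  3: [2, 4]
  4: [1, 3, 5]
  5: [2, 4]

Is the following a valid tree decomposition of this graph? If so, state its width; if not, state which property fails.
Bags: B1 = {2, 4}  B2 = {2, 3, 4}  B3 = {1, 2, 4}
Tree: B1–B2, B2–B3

No — vertex 5 appears in no bag.

A tree decomposition must satisfy three properties: every vertex lies in some bag; for every edge, both endpoints lie together in some bag; and for every vertex, the bags containing it form a connected subtree. Here vertex 5 appears in no bag, so the decomposition is invalid.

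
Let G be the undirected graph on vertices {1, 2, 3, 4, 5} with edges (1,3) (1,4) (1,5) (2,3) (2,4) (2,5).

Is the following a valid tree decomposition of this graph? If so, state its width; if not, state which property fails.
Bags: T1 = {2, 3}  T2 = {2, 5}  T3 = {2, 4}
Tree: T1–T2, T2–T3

No — vertex 1 appears in no bag.

A tree decomposition must satisfy three properties: every vertex lies in some bag; for every edge, both endpoints lie together in some bag; and for every vertex, the bags containing it form a connected subtree. Here vertex 1 appears in no bag, so the decomposition is invalid.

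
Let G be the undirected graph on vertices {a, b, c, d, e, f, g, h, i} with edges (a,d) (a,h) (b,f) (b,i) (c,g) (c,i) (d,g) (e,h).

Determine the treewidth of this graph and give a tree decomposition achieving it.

Each bag holds 2 vertices, so the decomposition has width 1, which upper-bounds the treewidth. Since G has at least one edge (e.g. e–h), it is not an edgeless graph, so tw(G) ≥ 1. Therefore the treewidth is 1.

Treewidth 1.
One such decomposition:
Bags: B1 = {e, h}  B2 = {a, h}  B3 = {a, d}  B4 = {d, g}  B5 = {c, g}  B6 = {c, i}  B7 = {b, i}  B8 = {b, f}
Tree: B1–B2, B2–B3, B3–B4, B4–B5, B5–B6, B6–B7, B7–B8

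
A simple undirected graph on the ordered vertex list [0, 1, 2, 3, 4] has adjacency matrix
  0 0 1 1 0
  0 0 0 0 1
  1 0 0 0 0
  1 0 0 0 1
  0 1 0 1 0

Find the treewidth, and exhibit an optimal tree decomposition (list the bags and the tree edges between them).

Treewidth 1.
One such decomposition:
Bags: B1 = {0, 2}  B2 = {0, 3}  B3 = {3, 4}  B4 = {1, 4}
Tree: B1–B2, B2–B3, B3–B4

Each bag holds 2 vertices, so the decomposition has width 1, which upper-bounds the treewidth. Since G has at least one edge (e.g. 2–0), it is not an edgeless graph, so tw(G) ≥ 1. Combining the bounds, tw(G) = 1.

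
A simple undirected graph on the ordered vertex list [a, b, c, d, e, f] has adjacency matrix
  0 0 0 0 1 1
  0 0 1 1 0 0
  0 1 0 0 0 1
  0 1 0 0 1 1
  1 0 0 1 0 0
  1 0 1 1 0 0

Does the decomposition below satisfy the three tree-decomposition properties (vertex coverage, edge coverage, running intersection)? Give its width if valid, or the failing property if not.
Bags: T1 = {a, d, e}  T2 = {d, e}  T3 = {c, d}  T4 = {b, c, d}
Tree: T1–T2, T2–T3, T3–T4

A tree decomposition must satisfy three properties: every vertex lies in some bag; for every edge, both endpoints lie together in some bag; and for every vertex, the bags containing it form a connected subtree. Here vertex f appears in no bag, so the decomposition is invalid.

No — vertex f appears in no bag.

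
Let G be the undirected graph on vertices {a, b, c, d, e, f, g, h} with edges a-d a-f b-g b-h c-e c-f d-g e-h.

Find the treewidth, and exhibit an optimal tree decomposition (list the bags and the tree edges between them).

The largest bag has 3 vertices, giving width 2; this decomposition certifies tw(G) ≤ 2. For the lower bound, G contains the cycle d–a–f–c–e–h–b–g–d, so G is not a forest; only forests have treewidth ≤ 1, hence tw(G) ≥ 2. Hence tw(G) = 2 exactly.

Treewidth 2.
One optimal decomposition is:
Bags: B1 = {a, d, f}  B2 = {c, d, f}  B3 = {c, d, e}  B4 = {d, e, h}  B5 = {b, d, h}  B6 = {b, d, g}
Tree: B1–B2, B2–B3, B3–B4, B4–B5, B5–B6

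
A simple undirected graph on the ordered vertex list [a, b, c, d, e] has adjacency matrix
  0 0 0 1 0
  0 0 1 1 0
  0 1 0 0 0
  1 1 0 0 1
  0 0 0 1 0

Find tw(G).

1

A width-1 tree decomposition is:
Bags: B1 = {a, d}  B2 = {d, e}  B3 = {b, d}  B4 = {b, c}
Tree: B1–B2, B2–B3, B3–B4
Every bag has size at most 2, so the width is 2 − 1 = 1 and tw(G) ≤ 1. Since G has at least one edge (e.g. d–a), it is not an edgeless graph, so tw(G) ≥ 1. The upper and lower bounds meet at 1, so that is the treewidth.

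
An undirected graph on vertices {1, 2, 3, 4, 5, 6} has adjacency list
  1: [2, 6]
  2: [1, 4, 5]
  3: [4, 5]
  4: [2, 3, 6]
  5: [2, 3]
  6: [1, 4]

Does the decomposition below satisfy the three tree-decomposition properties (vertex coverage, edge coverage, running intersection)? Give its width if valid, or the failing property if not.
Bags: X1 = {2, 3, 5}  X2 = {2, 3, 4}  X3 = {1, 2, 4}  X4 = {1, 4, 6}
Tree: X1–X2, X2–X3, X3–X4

Yes; width 2.

Checking the three conditions: (i) the bags cover all of {1, 2, 3, 4, 5, 6}; (ii) for each edge, some bag contains both endpoints; (iii) the bags containing any fixed vertex form a subtree. All hold, so the decomposition is valid with width 3 − 1 = 2.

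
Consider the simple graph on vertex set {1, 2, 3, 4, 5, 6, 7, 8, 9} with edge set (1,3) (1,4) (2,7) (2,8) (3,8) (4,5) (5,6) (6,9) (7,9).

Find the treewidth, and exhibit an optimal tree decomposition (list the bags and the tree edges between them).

Treewidth 2.
One such decomposition:
Bags: B1 = {2, 7, 8}  B2 = {3, 7, 8}  B3 = {1, 3, 7}  B4 = {1, 4, 7}  B5 = {4, 5, 7}  B6 = {5, 6, 7}  B7 = {6, 7, 9}
Tree: B1–B2, B2–B3, B3–B4, B4–B5, B5–B6, B6–B7

Each bag holds 3 vertices, so the decomposition has width 2, which upper-bounds the treewidth. The edges 7–2–8–3–1–4–5–6–9–7 form a cycle, so G is not a tree and its treewidth is at least 2. The upper and lower bounds meet at 2, so that is the treewidth.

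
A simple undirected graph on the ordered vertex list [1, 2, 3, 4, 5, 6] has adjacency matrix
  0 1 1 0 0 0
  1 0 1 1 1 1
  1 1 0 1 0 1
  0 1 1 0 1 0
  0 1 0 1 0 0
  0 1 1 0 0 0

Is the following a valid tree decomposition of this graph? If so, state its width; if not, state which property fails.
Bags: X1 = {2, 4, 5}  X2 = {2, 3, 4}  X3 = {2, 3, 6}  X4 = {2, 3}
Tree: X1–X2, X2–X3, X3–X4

No — vertex 1 appears in no bag.

A tree decomposition must satisfy three properties: every vertex lies in some bag; for every edge, both endpoints lie together in some bag; and for every vertex, the bags containing it form a connected subtree. Here vertex 1 appears in no bag, so the decomposition is invalid.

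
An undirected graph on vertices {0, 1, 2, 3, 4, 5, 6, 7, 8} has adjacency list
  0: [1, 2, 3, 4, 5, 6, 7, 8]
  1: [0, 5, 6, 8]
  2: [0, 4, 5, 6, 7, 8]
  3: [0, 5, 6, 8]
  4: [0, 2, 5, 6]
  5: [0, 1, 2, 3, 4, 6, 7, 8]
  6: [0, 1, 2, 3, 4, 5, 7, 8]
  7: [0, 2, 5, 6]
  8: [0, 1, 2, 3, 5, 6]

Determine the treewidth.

A width-4 tree decomposition is:
Bags: B1 = {0, 2, 4, 5, 6}  B2 = {0, 2, 5, 6, 8}  B3 = {0, 1, 5, 6, 8}  B4 = {0, 2, 5, 6, 7}  B5 = {0, 3, 5, 6, 8}
Tree: B1–B2, B2–B3, B2–B4, B2–B5
Every bag has size at most 5, so the width is 5 − 1 = 4 and tw(G) ≤ 4. For the lower bound, the 5 vertices {0, 1, 5, 6, 8} are pairwise adjacent, and any tree decomposition puts a clique entirely inside one bag — forcing width ≥ 4. Hence tw(G) = 4 exactly.

4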